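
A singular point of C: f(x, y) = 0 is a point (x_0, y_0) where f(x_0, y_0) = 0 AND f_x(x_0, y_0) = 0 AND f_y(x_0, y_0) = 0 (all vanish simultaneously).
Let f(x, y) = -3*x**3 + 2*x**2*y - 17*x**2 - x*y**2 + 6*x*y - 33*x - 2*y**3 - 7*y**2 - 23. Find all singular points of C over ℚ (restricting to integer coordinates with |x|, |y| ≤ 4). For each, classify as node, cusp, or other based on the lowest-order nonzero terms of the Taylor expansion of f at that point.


Singular points: {(-2, -1)}; classification: node.

Compute partial derivatives:
  f_x = -9*x**2 + 4*x*y - 34*x - y**2 + 6*y - 33.
  f_y = 2*x**2 - 2*x*y + 6*x - 6*y**2 - 14*y.
Scan x_0 ∈ {−4, ..., 4}. For each x_0, f_y(x_0, y) is a polynomial in y; find its integer roots y ∈ {−4, ..., 4}, then test f_x and f at those candidates.
  x = -4: f_y(-4, y) = -6*y**2 - 6*y + 8; no integer root y with |y| ≤ 4.
  x = -3: f_y(-3, y) = -6*y**2 - 8*y; vanishes at y ∈ {0}. (-3, 0): f_x = -12 ≠ 0.
  x = -2: f_y(-2, y) = -6*y**2 - 10*y - 4; vanishes at y ∈ {-1}. (-2, -1): f_x = 0, f = 0 — SINGULAR.
  x = -1: f_y(-1, y) = -6*y**2 - 12*y - 4; no integer root y with |y| ≤ 4.
  x = 0: f_y(0, y) = -6*y**2 - 14*y; vanishes at y ∈ {0}. (0, 0): f_x = -33 ≠ 0.
  x = 1: f_y(1, y) = -6*y**2 - 16*y + 8; no integer root y with |y| ≤ 4.
  x = 2: f_y(2, y) = -6*y**2 - 18*y + 20; no integer root y with |y| ≤ 4.
  x = 3: f_y(3, y) = -6*y**2 - 20*y + 36; no integer root y with |y| ≤ 4.
  x = 4: f_y(4, y) = -6*y**2 - 22*y + 56; no integer root y with |y| ≤ 4.
Only singular point on the grid: (-2, -1).
Classify: substitute x = -2 + u, y = -1 + v and expand: f = -3*u**3 + 2*u**2*v - u**2 - u*v**2 - 2*v**3 + v**2.
No constant or linear terms (consistent with a singular point). Quadratic part: -u**2 + v**2. Cubic part: -3*u**3 + 2*u**2*v - u*v**2 - 2*v**3.
The quadratic part v**2 - u**2 = (v − u)(v + u) splits into two distinct linear factors, so there are two distinct tangent lines y − -1 = ±(x − -2) — this is a node (ordinary double point).
Classification: node.


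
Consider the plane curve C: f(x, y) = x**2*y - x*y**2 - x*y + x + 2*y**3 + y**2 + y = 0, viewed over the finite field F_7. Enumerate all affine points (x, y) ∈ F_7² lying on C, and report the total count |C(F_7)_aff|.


Affine F_7-points: {(0, 0), (0, 5), (1, 4), (2, 3), (2, 4), (3, 5), (4, 3), (4, 6)}; count = 8.

For each of the 49 pairs (x, y) ∈ F_7², evaluate f(x, y) mod 7. Record the zeros.
  x = 0: [0↦0, 1↦4, 2↦1, 3↦3, 4↦1, 5↦0, 6↦5]  zeros at y ∈ {0, 5}
  x = 1: [0↦1, 1↦4, 2↦5, 3↦2, 4↦0, 5↦4, 6↦5]  zeros at y ∈ {4}
  x = 2: [0↦2, 1↦6, 2↦6, 3↦0, 4↦0, 5↦4, 6↦3]  zeros at y ∈ {3, 4}
  x = 3: [0↦3, 1↦3, 2↦4, 3↦4, 4↦1, 5↦0, 6↦6]  zeros at y ∈ {5}
  x = 4: [0↦4, 1↦2, 2↦6, 3↦0, 4↦3, 5↦6, 6↦0]  zeros at y ∈ {3, 6}
  x = 5: [0↦5, 1↦3, 2↦5, 3↦2, 4↦6, 5↦1, 6↦6]  zeros at y ∈ ∅
  x = 6: [0↦6, 1↦6, 2↦1, 3↦3, 4↦3, 5↦6, 6↦3]  zeros at y ∈ ∅
Collecting zeros: affine points = {(0, 0), (0, 5), (1, 4), (2, 3), (2, 4), (3, 5), (4, 3), (4, 6)}.
Total count |C(F_7)_aff| = 8.


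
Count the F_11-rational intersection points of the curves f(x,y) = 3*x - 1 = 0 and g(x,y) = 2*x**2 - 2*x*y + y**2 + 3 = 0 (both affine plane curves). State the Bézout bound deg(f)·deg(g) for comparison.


Common zeros: {(4, 9), (4, 10)}; count = 2; Bézout bound = 2.

deg(f) = 1, deg(g) = 2, so Bézout bound = 2.
Scan x ∈ F_11. For each x, list the y ∈ F_11 with f(x, y) ≡ 0 and those with g(x, y) ≡ 0 (mod 11); the common zeros in that column are the intersection.
  x = 0: f ≡ 0 at y ∈ ∅; g ≡ 0 at y ∈ ∅; common: ∅.
  x = 1: f ≡ 0 at y ∈ ∅; g ≡ 0 at y ∈ ∅; common: ∅.
  x = 2: f ≡ 0 at y ∈ ∅; g ≡ 0 at y ∈ {0, 4}; common: ∅.
  x = 3: f ≡ 0 at y ∈ ∅; g ≡ 0 at y ∈ ∅; common: ∅.
  x = 4: f ≡ 0 at y ∈ {0, 1, 2, 3, 4, 5, 6, 7, 8, 9, 10}; g ≡ 0 at y ∈ {9, 10}; common: {9, 10}.
  x = 5: f ≡ 0 at y ∈ ∅; g ≡ 0 at y ∈ {1, 9}; common: ∅.
  x = 6: f ≡ 0 at y ∈ ∅; g ≡ 0 at y ∈ {2, 10}; common: ∅.
  x = 7: f ≡ 0 at y ∈ ∅; g ≡ 0 at y ∈ {1, 2}; common: ∅.
  x = 8: f ≡ 0 at y ∈ ∅; g ≡ 0 at y ∈ ∅; common: ∅.
  x = 9: f ≡ 0 at y ∈ ∅; g ≡ 0 at y ∈ {0, 7}; common: ∅.
  x = 10: f ≡ 0 at y ∈ ∅; g ≡ 0 at y ∈ ∅; common: ∅.
Collecting: common zeros = {(4, 9), (4, 10)}, so the count is 2.
Comparison with the Bézout bound: 2 ≤ 2 = deg(f)·deg(g), as expected for curves with no common component (the bound is attained).


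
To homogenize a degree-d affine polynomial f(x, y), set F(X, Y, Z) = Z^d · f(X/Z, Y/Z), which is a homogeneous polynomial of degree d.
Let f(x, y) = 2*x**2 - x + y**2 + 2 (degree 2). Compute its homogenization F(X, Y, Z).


F(X, Y, Z) = 2*X**2 - X*Z + Y**2 + 2*Z**2

deg(f) = 2.
Substitute x = X/Z, y = Y/Z into f, then multiply by Z^2.
  monomial 2·x^2·y^0 ↦ 2·X^2·Y^0·Z^0.
  monomial -1·x^1·y^0 ↦ -1·X^1·Y^0·Z^1.
  monomial 1·x^0·y^2 ↦ 1·X^0·Y^2·Z^0.
  monomial 2·x^0·y^0 ↦ 2·X^0·Y^0·Z^2.
Collecting: F(X, Y, Z) = 2*X**2 - X*Z + Y**2 + 2*Z**2.


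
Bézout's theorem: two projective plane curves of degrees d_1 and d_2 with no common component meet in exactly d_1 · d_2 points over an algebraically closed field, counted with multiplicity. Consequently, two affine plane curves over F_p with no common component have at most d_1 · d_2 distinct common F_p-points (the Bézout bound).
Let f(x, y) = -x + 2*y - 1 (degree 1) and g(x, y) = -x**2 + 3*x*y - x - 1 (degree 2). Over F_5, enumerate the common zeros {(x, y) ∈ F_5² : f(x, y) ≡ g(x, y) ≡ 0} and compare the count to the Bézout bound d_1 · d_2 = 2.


Common zeros: {(1, 1), (3, 2)}; count = 2; Bézout bound = 2.

deg(f) = 1, deg(g) = 2, so Bézout bound = 2.
Scan x ∈ F_5. For each x, list the y ∈ F_5 with f(x, y) ≡ 0 and those with g(x, y) ≡ 0 (mod 5); the common zeros in that column are the intersection.
  x = 0: f ≡ 0 at y ∈ {3}; g ≡ 0 at y ∈ ∅; common: ∅.
  x = 1: f ≡ 0 at y ∈ {1}; g ≡ 0 at y ∈ {1}; common: {1}.
  x = 2: f ≡ 0 at y ∈ {4}; g ≡ 0 at y ∈ {2}; common: ∅.
  x = 3: f ≡ 0 at y ∈ {2}; g ≡ 0 at y ∈ {2}; common: {2}.
  x = 4: f ≡ 0 at y ∈ {0}; g ≡ 0 at y ∈ {3}; common: ∅.
Collecting: common zeros = {(1, 1), (3, 2)}, so the count is 2.
Comparison with the Bézout bound: 2 ≤ 2 = deg(f)·deg(g), as expected for curves with no common component (the bound is attained).


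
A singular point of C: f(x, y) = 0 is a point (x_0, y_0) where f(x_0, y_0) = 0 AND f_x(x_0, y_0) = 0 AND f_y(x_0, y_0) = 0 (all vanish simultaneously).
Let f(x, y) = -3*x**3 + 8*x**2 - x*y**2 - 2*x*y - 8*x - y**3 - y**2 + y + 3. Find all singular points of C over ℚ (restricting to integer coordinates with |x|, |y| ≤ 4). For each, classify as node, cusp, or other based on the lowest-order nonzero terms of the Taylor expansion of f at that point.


Singular points: {(1, -1)}; classification: node.

Compute partial derivatives:
  f_x = -9*x**2 + 16*x - y**2 - 2*y - 8.
  f_y = -2*x*y - 2*x - 3*y**2 - 2*y + 1.
Scan x_0 ∈ {−4, ..., 4}. For each x_0, f_y(x_0, y) is a polynomial in y; find its integer roots y ∈ {−4, ..., 4}, then test f_x and f at those candidates.
  x = -4: f_y(-4, y) = -3*y**2 + 6*y + 9; vanishes at y ∈ {-1, 3}. (-4, -1): f_x = -215 ≠ 0; (-4, 3): f_x = -231 ≠ 0.
  x = -3: f_y(-3, y) = -3*y**2 + 4*y + 7; vanishes at y ∈ {-1}. (-3, -1): f_x = -136 ≠ 0.
  x = -2: f_y(-2, y) = -3*y**2 + 2*y + 5; vanishes at y ∈ {-1}. (-2, -1): f_x = -75 ≠ 0.
  x = -1: f_y(-1, y) = 3 - 3*y**2; vanishes at y ∈ {-1, 1}. (-1, -1): f_x = -32 ≠ 0; (-1, 1): f_x = -36 ≠ 0.
  x = 0: f_y(0, y) = -3*y**2 - 2*y + 1; vanishes at y ∈ {-1}. (0, -1): f_x = -7 ≠ 0.
  x = 1: f_y(1, y) = -3*y**2 - 4*y - 1; vanishes at y ∈ {-1}. (1, -1): f_x = 0, f = 0 — SINGULAR.
  x = 2: f_y(2, y) = -3*y**2 - 6*y - 3; vanishes at y ∈ {-1}. (2, -1): f_x = -11 ≠ 0.
  x = 3: f_y(3, y) = -3*y**2 - 8*y - 5; vanishes at y ∈ {-1}. (3, -1): f_x = -40 ≠ 0.
  x = 4: f_y(4, y) = -3*y**2 - 10*y - 7; vanishes at y ∈ {-1}. (4, -1): f_x = -87 ≠ 0.
Only singular point on the grid: (1, -1).
Classify: substitute x = 1 + u, y = -1 + v and expand: f = -3*u**3 - u**2 - u*v**2 - v**3 + v**2.
No constant or linear terms (consistent with a singular point). Quadratic part: -u**2 + v**2. Cubic part: -3*u**3 - u*v**2 - v**3.
The quadratic part v**2 - u**2 = (v − u)(v + u) splits into two distinct linear factors, so there are two distinct tangent lines y − -1 = ±(x − 1) — this is a node (ordinary double point).
Classification: node.


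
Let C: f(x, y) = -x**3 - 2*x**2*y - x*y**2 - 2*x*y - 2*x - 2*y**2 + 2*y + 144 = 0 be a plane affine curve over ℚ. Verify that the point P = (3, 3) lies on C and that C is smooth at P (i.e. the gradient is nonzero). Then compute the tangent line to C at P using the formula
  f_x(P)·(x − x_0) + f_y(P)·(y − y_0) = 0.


Tangent line at P: -80*x - 52*y + 396 = 0.

Step 1: f(3, 3) = 0, so P lies on C.
Step 2: partial derivatives
  f_x(x, y) = -3*x**2 - 4*x*y - y**2 - 2*y - 2, f_y(x, y) = -2*x**2 - 2*x*y - 2*x - 4*y + 2.
  f_x(P) = -80, f_y(P) = -52 (gradient nonzero, so P is smooth).
Step 3: tangent line at P: -80·(x − 3) + -52·(y − 3) = 0.
Expanding: -80*x - 52*y + 396 = 0.


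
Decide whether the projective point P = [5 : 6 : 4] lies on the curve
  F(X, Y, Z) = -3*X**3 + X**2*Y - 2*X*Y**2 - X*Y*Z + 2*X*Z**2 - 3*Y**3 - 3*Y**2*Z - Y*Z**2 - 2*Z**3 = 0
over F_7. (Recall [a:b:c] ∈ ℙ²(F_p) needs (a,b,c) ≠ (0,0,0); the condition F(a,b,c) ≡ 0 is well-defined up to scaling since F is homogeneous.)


F(5,6,4) ≡ 6 (mod 7); P is NOT on the curve.

Evaluate F(5, 6, 4) term-by-term (mod 7).
  -3*X**3 ↦ -3·125·1·1 = -375
  X**2*Y ↦ 1·25·6·1 = 150
  -2*X*Y**2 ↦ -2·5·36·1 = -360
  -X*Y*Z ↦ -1·5·6·4 = -120
  2*X*Z**2 ↦ 2·5·1·16 = 160
  -3*Y**3 ↦ -3·1·216·1 = -648
  -3*Y**2*Z ↦ -3·1·36·4 = -432
  -Y*Z**2 ↦ -1·1·6·16 = -96
  -2*Z**3 ↦ -2·1·1·64 = -128
Sum: F(5, 6, 4) = (-375) + (150) + (-360) + (-120) + (160) + (-648) + (-432) + (-96) + (-128) = -1849.
Reducing mod 7: -1849 ≡ 6 (mod 7).
Since F(a, b, c) ≡ 6 ≠ 0 (mod 7), P does NOT lie on the curve.


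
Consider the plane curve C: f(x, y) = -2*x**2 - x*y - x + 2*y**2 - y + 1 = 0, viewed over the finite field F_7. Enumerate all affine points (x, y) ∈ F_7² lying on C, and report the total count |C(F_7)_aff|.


Affine F_7-points: {(0, 2), (2, 2), (2, 3), (3, 3), (3, 6), (4, 0), (4, 6), (6, 0)}; count = 8.

For each of the 49 pairs (x, y) ∈ F_7², evaluate f(x, y) mod 7. Record the zeros.
  x = 0: [0↦1, 1↦2, 2↦0, 3↦2, 4↦1, 5↦4, 6↦4]  zeros at y ∈ {2}
  x = 1: [0↦5, 1↦5, 2↦2, 3↦3, 4↦1, 5↦3, 6↦2]  zeros at y ∈ ∅
  x = 2: [0↦5, 1↦4, 2↦0, 3↦0, 4↦4, 5↦5, 6↦3]  zeros at y ∈ {2, 3}
  x = 3: [0↦1, 1↦6, 2↦1, 3↦0, 4↦3, 5↦3, 6↦0]  zeros at y ∈ {3, 6}
  x = 4: [0↦0, 1↦4, 2↦5, 3↦3, 4↦5, 5↦4, 6↦0]  zeros at y ∈ {0, 6}
  x = 5: [0↦2, 1↦5, 2↦5, 3↦2, 4↦3, 5↦1, 6↦3]  zeros at y ∈ ∅
  x = 6: [0↦0, 1↦2, 2↦1, 3↦4, 4↦4, 5↦1, 6↦2]  zeros at y ∈ {0}
Collecting zeros: affine points = {(0, 2), (2, 2), (2, 3), (3, 3), (3, 6), (4, 0), (4, 6), (6, 0)}.
Total count |C(F_7)_aff| = 8.


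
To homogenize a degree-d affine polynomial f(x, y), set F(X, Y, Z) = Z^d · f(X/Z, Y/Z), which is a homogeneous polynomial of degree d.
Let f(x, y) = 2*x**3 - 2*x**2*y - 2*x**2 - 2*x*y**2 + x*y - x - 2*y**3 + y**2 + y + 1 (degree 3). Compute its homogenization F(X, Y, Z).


F(X, Y, Z) = 2*X**3 - 2*X**2*Y - 2*X**2*Z - 2*X*Y**2 + X*Y*Z - X*Z**2 - 2*Y**3 + Y**2*Z + Y*Z**2 + Z**3

deg(f) = 3.
Substitute x = X/Z, y = Y/Z into f, then multiply by Z^3.
  monomial 2·x^3·y^0 ↦ 2·X^3·Y^0·Z^0.
  monomial -2·x^2·y^1 ↦ -2·X^2·Y^1·Z^0.
  monomial -2·x^2·y^0 ↦ -2·X^2·Y^0·Z^1.
  monomial -2·x^1·y^2 ↦ -2·X^1·Y^2·Z^0.
  monomial 1·x^1·y^1 ↦ 1·X^1·Y^1·Z^1.
  monomial -1·x^1·y^0 ↦ -1·X^1·Y^0·Z^2.
  monomial -2·x^0·y^3 ↦ -2·X^0·Y^3·Z^0.
  monomial 1·x^0·y^2 ↦ 1·X^0·Y^2·Z^1.
  monomial 1·x^0·y^1 ↦ 1·X^0·Y^1·Z^2.
  monomial 1·x^0·y^0 ↦ 1·X^0·Y^0·Z^3.
Collecting: F(X, Y, Z) = 2*X**3 - 2*X**2*Y - 2*X**2*Z - 2*X*Y**2 + X*Y*Z - X*Z**2 - 2*Y**3 + Y**2*Z + Y*Z**2 + Z**3.


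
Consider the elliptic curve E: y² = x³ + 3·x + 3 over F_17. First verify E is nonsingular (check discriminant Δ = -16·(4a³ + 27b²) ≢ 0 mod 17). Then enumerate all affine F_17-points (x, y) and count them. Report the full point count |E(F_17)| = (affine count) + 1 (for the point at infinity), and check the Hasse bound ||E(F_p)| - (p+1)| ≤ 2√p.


Affine points = {(2, 0), (6, 4), (6, 13), (10, 8), (10, 9), (12, 4), (12, 13), (14, 1), (14, 16), (16, 4), (16, 13)}; affine count = 11; |E(F_17)| = 12.

Discriminant check: Δ ∝ 4a³ + 27b² = 4·3³ + 27·3² = 4·27 + 27·9 ≡ 11 (mod 17). Nonzero ⇒ E is nonsingular.
For each x ∈ F_17, compute rhs = x³ + 3·x + 3 mod 17, then count y ∈ F_17 with y² ≡ rhs.
  x = 0: rhs = 3, matching y values: none (0 points).
  x = 1: rhs = 7, matching y values: none (0 points).
  x = 2: rhs = 0, matching y values: 0 (1 points).
  x = 3: rhs = 5, matching y values: none (0 points).
  x = 4: rhs = 11, matching y values: none (0 points).
  x = 5: rhs = 7, matching y values: none (0 points).
  x = 6: rhs = 16, matching y values: 4, 13 (2 points).
  x = 7: rhs = 10, matching y values: none (0 points).
  x = 8: rhs = 12, matching y values: none (0 points).
  x = 9: rhs = 11, matching y values: none (0 points).
  x = 10: rhs = 13, matching y values: 8, 9 (2 points).
  x = 11: rhs = 7, matching y values: none (0 points).
  x = 12: rhs = 16, matching y values: 4, 13 (2 points).
  x = 13: rhs = 12, matching y values: none (0 points).
  x = 14: rhs = 1, matching y values: 1, 16 (2 points).
  x = 15: rhs = 6, matching y values: none (0 points).
  x = 16: rhs = 16, matching y values: 4, 13 (2 points).
Total affine count: 11.
Full point count |E(F_17)| = 11 + 1 = 12.
Hasse bound: |12 − (17+1)| = |-6| = 6 ≤ 2√17 ≈ 8.2462 ✓.


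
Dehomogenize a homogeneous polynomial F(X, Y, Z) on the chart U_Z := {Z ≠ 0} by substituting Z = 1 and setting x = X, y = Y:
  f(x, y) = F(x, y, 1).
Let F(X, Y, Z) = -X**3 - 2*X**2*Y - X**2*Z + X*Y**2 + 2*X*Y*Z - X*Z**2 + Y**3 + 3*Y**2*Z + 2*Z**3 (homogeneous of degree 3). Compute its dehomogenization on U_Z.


f(x, y) = -x**3 - 2*x**2*y - x**2 + x*y**2 + 2*x*y - x + y**3 + 3*y**2 + 2

On U_Z we set Z = 1. Each monomial c·X^i·Y^j·Z^k in F becomes c·x^i·y^j·1^k = c·x^i·y^j.
Substituting Z = 1: F(X, Y, 1) = -x**3 - 2*x**2*y - x**2 + x*y**2 + 2*x*y - x + y**3 + 3*y**2 + 2.
Note: deg(f) ≤ deg(F) = 3; strict inequality happens when F is divisible by Z (lost terms).


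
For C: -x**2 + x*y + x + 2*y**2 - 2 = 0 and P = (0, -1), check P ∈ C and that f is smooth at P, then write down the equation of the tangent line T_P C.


Tangent line at P: -4*y - 4 = 0.

Step 1: f(0, -1) = 0, so P lies on C.
Step 2: partial derivatives
  f_x(x, y) = -2*x + y + 1, f_y(x, y) = x + 4*y.
  f_x(P) = 0, f_y(P) = -4 (gradient nonzero, so P is smooth).
Step 3: tangent line at P: 0·(x − 0) + -4·(y − -1) = 0.
Expanding: -4*y - 4 = 0.


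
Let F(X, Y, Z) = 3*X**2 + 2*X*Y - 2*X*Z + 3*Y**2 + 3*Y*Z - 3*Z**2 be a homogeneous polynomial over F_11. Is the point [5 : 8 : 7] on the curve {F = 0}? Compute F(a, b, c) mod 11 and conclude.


F(5,8,7) ≡ 1 (mod 11); P is NOT on the curve.

Evaluate F(5, 8, 7) term-by-term (mod 11).
  3*X**2 ↦ 3·25·1·1 = 75
  2*X*Y ↦ 2·5·8·1 = 80
  -2*X*Z ↦ -2·5·1·7 = -70
  3*Y**2 ↦ 3·1·64·1 = 192
  3*Y*Z ↦ 3·1·8·7 = 168
  -3*Z**2 ↦ -3·1·1·49 = -147
Sum: F(5, 8, 7) = (75) + (80) + (-70) + (192) + (168) + (-147) = 298.
Reducing mod 11: 298 ≡ 1 (mod 11).
Since F(a, b, c) ≡ 1 ≠ 0 (mod 11), P does NOT lie on the curve.


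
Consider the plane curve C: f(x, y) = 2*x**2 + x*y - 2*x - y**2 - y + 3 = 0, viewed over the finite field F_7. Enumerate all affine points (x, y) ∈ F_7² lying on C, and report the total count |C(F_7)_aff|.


Affine F_7-points: {(2, 0), (2, 1), (3, 4), (3, 5), (6, 0), (6, 5)}; count = 6.

For each of the 49 pairs (x, y) ∈ F_7², evaluate f(x, y) mod 7. Record the zeros.
  x = 0: [0↦3, 1↦1, 2↦4, 3↦5, 4↦4, 5↦1, 6↦3]  zeros at y ∈ ∅
  x = 1: [0↦3, 1↦2, 2↦6, 3↦1, 4↦1, 5↦6, 6↦2]  zeros at y ∈ ∅
  x = 2: [0↦0, 1↦0, 2↦5, 3↦1, 4↦2, 5↦1, 6↦5]  zeros at y ∈ {0, 1}
  x = 3: [0↦1, 1↦2, 2↦1, 3↦5, 4↦0, 5↦0, 6↦5]  zeros at y ∈ {4, 5}
  x = 4: [0↦6, 1↦1, 2↦1, 3↦6, 4↦2, 5↦3, 6↦2]  zeros at y ∈ ∅
  x = 5: [0↦1, 1↦4, 2↦5, 3↦4, 4↦1, 5↦3, 6↦3]  zeros at y ∈ ∅
  x = 6: [0↦0, 1↦4, 2↦6, 3↦6, 4↦4, 5↦0, 6↦1]  zeros at y ∈ {0, 5}
Collecting zeros: affine points = {(2, 0), (2, 1), (3, 4), (3, 5), (6, 0), (6, 5)}.
Total count |C(F_7)_aff| = 6.


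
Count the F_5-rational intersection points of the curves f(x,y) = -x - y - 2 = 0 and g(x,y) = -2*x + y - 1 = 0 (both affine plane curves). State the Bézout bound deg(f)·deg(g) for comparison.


Common zeros: {(4, 4)}; count = 1; Bézout bound = 1.

deg(f) = 1, deg(g) = 1, so Bézout bound = 1.
Scan x ∈ F_5. For each x, list the y ∈ F_5 with f(x, y) ≡ 0 and those with g(x, y) ≡ 0 (mod 5); the common zeros in that column are the intersection.
  x = 0: f ≡ 0 at y ∈ {3}; g ≡ 0 at y ∈ {1}; common: ∅.
  x = 1: f ≡ 0 at y ∈ {2}; g ≡ 0 at y ∈ {3}; common: ∅.
  x = 2: f ≡ 0 at y ∈ {1}; g ≡ 0 at y ∈ {0}; common: ∅.
  x = 3: f ≡ 0 at y ∈ {0}; g ≡ 0 at y ∈ {2}; common: ∅.
  x = 4: f ≡ 0 at y ∈ {4}; g ≡ 0 at y ∈ {4}; common: {4}.
Collecting: common zeros = {(4, 4)}, so the count is 1.
Comparison with the Bézout bound: 1 ≤ 1 = deg(f)·deg(g), as expected for curves with no common component (the bound is attained).


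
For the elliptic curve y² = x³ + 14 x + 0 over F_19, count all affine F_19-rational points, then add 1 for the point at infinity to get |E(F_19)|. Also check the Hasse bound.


Affine points = {(0, 0), (2, 6), (2, 13), (4, 5), (4, 14), (5, 9), (5, 10), (7, 2), (7, 17), (8, 4), (8, 15), (9, 0), (10, 0), (13, 2), (13, 17), (16, 8), (16, 11), (18, 2), (18, 17)}; affine count = 19; |E(F_19)| = 20.

Discriminant check: Δ ∝ 4a³ + 27b² = 4·14³ + 27·0² = 4·2744 + 27·0 ≡ 13 (mod 19). Nonzero ⇒ E is nonsingular.
For each x ∈ F_19, compute rhs = x³ + 14·x + 0 mod 19, then count y ∈ F_19 with y² ≡ rhs.
  x = 0: rhs = 0, matching y values: 0 (1 points).
  x = 1: rhs = 15, matching y values: none (0 points).
  x = 2: rhs = 17, matching y values: 6, 13 (2 points).
  x = 3: rhs = 12, matching y values: none (0 points).
  x = 4: rhs = 6, matching y values: 5, 14 (2 points).
  x = 5: rhs = 5, matching y values: 9, 10 (2 points).
  x = 6: rhs = 15, matching y values: none (0 points).
  x = 7: rhs = 4, matching y values: 2, 17 (2 points).
  x = 8: rhs = 16, matching y values: 4, 15 (2 points).
  x = 9: rhs = 0, matching y values: 0 (1 points).
  x = 10: rhs = 0, matching y values: 0 (1 points).
  x = 11: rhs = 3, matching y values: none (0 points).
  x = 12: rhs = 15, matching y values: none (0 points).
  x = 13: rhs = 4, matching y values: 2, 17 (2 points).
  x = 14: rhs = 14, matching y values: none (0 points).
  x = 15: rhs = 13, matching y values: none (0 points).
  x = 16: rhs = 7, matching y values: 8, 11 (2 points).
  x = 17: rhs = 2, matching y values: none (0 points).
  x = 18: rhs = 4, matching y values: 2, 17 (2 points).
Total affine count: 19.
Full point count |E(F_19)| = 19 + 1 = 20.
Hasse bound: |20 − (19+1)| = |0| = 0 ≤ 2√19 ≈ 8.7178 ✓.


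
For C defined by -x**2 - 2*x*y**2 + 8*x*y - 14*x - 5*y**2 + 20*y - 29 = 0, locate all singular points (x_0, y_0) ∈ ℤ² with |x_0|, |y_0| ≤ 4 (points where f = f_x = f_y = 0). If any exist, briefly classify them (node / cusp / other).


Singular points: {(-3, 2)}; classification: node.

Compute partial derivatives:
  f_x = -2*x - 2*y**2 + 8*y - 14.
  f_y = -4*x*y + 8*x - 10*y + 20.
Scan x_0 ∈ {−4, ..., 4}. For each x_0, f_y(x_0, y) is a polynomial in y; find its integer roots y ∈ {−4, ..., 4}, then test f_x and f at those candidates.
  x = -4: f_y(-4, y) = 6*y - 12; vanishes at y ∈ {2}. (-4, 2): f_x = 2 ≠ 0.
  x = -3: f_y(-3, y) = 2*y - 4; vanishes at y ∈ {2}. (-3, 2): f_x = 0, f = 0 — SINGULAR.
  x = -2: f_y(-2, y) = 4 - 2*y; vanishes at y ∈ {2}. (-2, 2): f_x = -2 ≠ 0.
  x = -1: f_y(-1, y) = 12 - 6*y; vanishes at y ∈ {2}. (-1, 2): f_x = -4 ≠ 0.
  x = 0: f_y(0, y) = 20 - 10*y; vanishes at y ∈ {2}. (0, 2): f_x = -6 ≠ 0.
  x = 1: f_y(1, y) = 28 - 14*y; vanishes at y ∈ {2}. (1, 2): f_x = -8 ≠ 0.
  x = 2: f_y(2, y) = 36 - 18*y; vanishes at y ∈ {2}. (2, 2): f_x = -10 ≠ 0.
  x = 3: f_y(3, y) = 44 - 22*y; vanishes at y ∈ {2}. (3, 2): f_x = -12 ≠ 0.
  x = 4: f_y(4, y) = 52 - 26*y; vanishes at y ∈ {2}. (4, 2): f_x = -14 ≠ 0.
Only singular point on the grid: (-3, 2).
Classify: substitute x = -3 + u, y = 2 + v and expand: f = -u**2 - 2*u*v**2 + v**2.
No constant or linear terms (consistent with a singular point). Quadratic part: -u**2 + v**2. Cubic part: -2*u*v**2.
The quadratic part v**2 - u**2 = (v − u)(v + u) splits into two distinct linear factors, so there are two distinct tangent lines y − 2 = ±(x − -3) — this is a node (ordinary double point).
Classification: node.


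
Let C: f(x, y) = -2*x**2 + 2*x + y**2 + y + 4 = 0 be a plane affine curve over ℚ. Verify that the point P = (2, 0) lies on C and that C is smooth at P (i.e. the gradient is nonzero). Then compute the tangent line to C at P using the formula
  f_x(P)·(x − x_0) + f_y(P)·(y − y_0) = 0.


Tangent line at P: -6*x + y + 12 = 0.

Step 1: f(2, 0) = 0, so P lies on C.
Step 2: partial derivatives
  f_x(x, y) = 2 - 4*x, f_y(x, y) = 2*y + 1.
  f_x(P) = -6, f_y(P) = 1 (gradient nonzero, so P is smooth).
Step 3: tangent line at P: -6·(x − 2) + 1·(y − 0) = 0.
Expanding: -6*x + y + 12 = 0.


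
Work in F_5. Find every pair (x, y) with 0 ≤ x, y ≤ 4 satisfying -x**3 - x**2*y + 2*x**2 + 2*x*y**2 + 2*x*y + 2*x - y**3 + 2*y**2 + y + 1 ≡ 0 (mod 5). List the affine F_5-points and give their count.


Affine F_5-points: {(0, 3), (2, 0), (2, 3), (4, 2), (4, 4)}; count = 5.

For each of the 25 pairs (x, y) ∈ F_5², evaluate f(x, y) mod 5. Record the zeros.
  x = 0: [0↦1, 1↦3, 2↦3, 3↦0, 4↦3]  zeros at y ∈ {3}
  x = 1: [0↦4, 1↦4, 2↦1, 3↦4, 4↦2]  zeros at y ∈ ∅
  x = 2: [0↦0, 1↦1, 2↦3, 3↦0, 4↦1]  zeros at y ∈ {0, 3}
  x = 3: [0↦3, 1↦3, 2↦3, 3↦2, 4↦4]  zeros at y ∈ ∅
  x = 4: [0↦2, 1↦4, 2↦0, 3↦4, 4↦0]  zeros at y ∈ {2, 4}
Collecting zeros: affine points = {(0, 3), (2, 0), (2, 3), (4, 2), (4, 4)}.
Total count |C(F_5)_aff| = 5.


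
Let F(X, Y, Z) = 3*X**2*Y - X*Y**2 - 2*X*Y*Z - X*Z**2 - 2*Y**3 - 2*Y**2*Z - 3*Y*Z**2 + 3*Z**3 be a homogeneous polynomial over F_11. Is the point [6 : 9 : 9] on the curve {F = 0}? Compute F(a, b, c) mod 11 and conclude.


F(6,9,9) ≡ 6 (mod 11); P is NOT on the curve.

Evaluate F(6, 9, 9) term-by-term (mod 11).
  3*X**2*Y ↦ 3·36·9·1 = 972
  -X*Y**2 ↦ -1·6·81·1 = -486
  -2*X*Y*Z ↦ -2·6·9·9 = -972
  -X*Z**2 ↦ -1·6·1·81 = -486
  -2*Y**3 ↦ -2·1·729·1 = -1458
  -2*Y**2*Z ↦ -2·1·81·9 = -1458
  -3*Y*Z**2 ↦ -3·1·9·81 = -2187
  3*Z**3 ↦ 3·1·1·729 = 2187
Sum: F(6, 9, 9) = (972) + (-486) + (-972) + (-486) + (-1458) + (-1458) + (-2187) + (2187) = -3888.
Reducing mod 11: -3888 ≡ 6 (mod 11).
Since F(a, b, c) ≡ 6 ≠ 0 (mod 11), P does NOT lie on the curve.


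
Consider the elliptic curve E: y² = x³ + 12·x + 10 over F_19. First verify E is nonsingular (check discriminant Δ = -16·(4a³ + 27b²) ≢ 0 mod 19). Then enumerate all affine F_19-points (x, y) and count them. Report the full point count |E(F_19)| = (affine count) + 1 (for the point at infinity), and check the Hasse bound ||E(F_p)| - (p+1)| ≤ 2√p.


Affine points = {(1, 2), (1, 17), (2, 2), (2, 17), (3, 4), (3, 15), (5, 9), (5, 10), (7, 0), (9, 7), (9, 12), (10, 3), (10, 16), (12, 1), (12, 18), (13, 8), (13, 11), (16, 2), (16, 17), (17, 4), (17, 15), (18, 4), (18, 15)}; affine count = 23; |E(F_19)| = 24.

Discriminant check: Δ ∝ 4a³ + 27b² = 4·12³ + 27·10² = 4·1728 + 27·100 ≡ 17 (mod 19). Nonzero ⇒ E is nonsingular.
For each x ∈ F_19, compute rhs = x³ + 12·x + 10 mod 19, then count y ∈ F_19 with y² ≡ rhs.
  x = 0: rhs = 10, matching y values: none (0 points).
  x = 1: rhs = 4, matching y values: 2, 17 (2 points).
  x = 2: rhs = 4, matching y values: 2, 17 (2 points).
  x = 3: rhs = 16, matching y values: 4, 15 (2 points).
  x = 4: rhs = 8, matching y values: none (0 points).
  x = 5: rhs = 5, matching y values: 9, 10 (2 points).
  x = 6: rhs = 13, matching y values: none (0 points).
  x = 7: rhs = 0, matching y values: 0 (1 points).
  x = 8: rhs = 10, matching y values: none (0 points).
  x = 9: rhs = 11, matching y values: 7, 12 (2 points).
  x = 10: rhs = 9, matching y values: 3, 16 (2 points).
  x = 11: rhs = 10, matching y values: none (0 points).
  x = 12: rhs = 1, matching y values: 1, 18 (2 points).
  x = 13: rhs = 7, matching y values: 8, 11 (2 points).
  x = 14: rhs = 15, matching y values: none (0 points).
  x = 15: rhs = 12, matching y values: none (0 points).
  x = 16: rhs = 4, matching y values: 2, 17 (2 points).
  x = 17: rhs = 16, matching y values: 4, 15 (2 points).
  x = 18: rhs = 16, matching y values: 4, 15 (2 points).
Total affine count: 23.
Full point count |E(F_19)| = 23 + 1 = 24.
Hasse bound: |24 − (19+1)| = |4| = 4 ≤ 2√19 ≈ 8.7178 ✓.


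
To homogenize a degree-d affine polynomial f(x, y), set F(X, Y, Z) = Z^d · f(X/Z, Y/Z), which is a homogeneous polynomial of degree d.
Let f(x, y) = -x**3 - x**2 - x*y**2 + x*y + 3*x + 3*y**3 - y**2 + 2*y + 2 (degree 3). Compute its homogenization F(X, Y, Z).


F(X, Y, Z) = -X**3 - X**2*Z - X*Y**2 + X*Y*Z + 3*X*Z**2 + 3*Y**3 - Y**2*Z + 2*Y*Z**2 + 2*Z**3

deg(f) = 3.
Substitute x = X/Z, y = Y/Z into f, then multiply by Z^3.
  monomial -1·x^3·y^0 ↦ -1·X^3·Y^0·Z^0.
  monomial -1·x^2·y^0 ↦ -1·X^2·Y^0·Z^1.
  monomial -1·x^1·y^2 ↦ -1·X^1·Y^2·Z^0.
  monomial 1·x^1·y^1 ↦ 1·X^1·Y^1·Z^1.
  monomial 3·x^1·y^0 ↦ 3·X^1·Y^0·Z^2.
  monomial 3·x^0·y^3 ↦ 3·X^0·Y^3·Z^0.
  monomial -1·x^0·y^2 ↦ -1·X^0·Y^2·Z^1.
  monomial 2·x^0·y^1 ↦ 2·X^0·Y^1·Z^2.
  monomial 2·x^0·y^0 ↦ 2·X^0·Y^0·Z^3.
Collecting: F(X, Y, Z) = -X**3 - X**2*Z - X*Y**2 + X*Y*Z + 3*X*Z**2 + 3*Y**3 - Y**2*Z + 2*Y*Z**2 + 2*Z**3.


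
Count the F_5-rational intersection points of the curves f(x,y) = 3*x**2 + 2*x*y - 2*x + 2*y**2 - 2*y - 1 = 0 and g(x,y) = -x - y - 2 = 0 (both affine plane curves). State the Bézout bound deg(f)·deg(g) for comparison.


Common zeros: {(3, 0), (4, 4)}; count = 2; Bézout bound = 2.

deg(f) = 2, deg(g) = 1, so Bézout bound = 2.
Scan x ∈ F_5. For each x, list the y ∈ F_5 with f(x, y) ≡ 0 and those with g(x, y) ≡ 0 (mod 5); the common zeros in that column are the intersection.
  x = 0: f ≡ 0 at y ∈ ∅; g ≡ 0 at y ∈ {3}; common: ∅.
  x = 1: f ≡ 0 at y ∈ {0}; g ≡ 0 at y ∈ {2}; common: ∅.
  x = 2: f ≡ 0 at y ∈ ∅; g ≡ 0 at y ∈ {1}; common: ∅.
  x = 3: f ≡ 0 at y ∈ {0, 3}; g ≡ 0 at y ∈ {0}; common: {0}.
  x = 4: f ≡ 0 at y ∈ {3, 4}; g ≡ 0 at y ∈ {4}; common: {4}.
Collecting: common zeros = {(3, 0), (4, 4)}, so the count is 2.
Comparison with the Bézout bound: 2 ≤ 2 = deg(f)·deg(g), as expected for curves with no common component (the bound is attained).


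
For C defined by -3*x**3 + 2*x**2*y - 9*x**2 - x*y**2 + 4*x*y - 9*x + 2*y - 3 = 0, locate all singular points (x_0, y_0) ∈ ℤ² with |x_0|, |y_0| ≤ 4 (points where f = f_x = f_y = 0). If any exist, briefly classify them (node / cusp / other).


Singular points: {(-1, 0)}; classification: cusp.

Compute partial derivatives:
  f_x = -9*x**2 + 4*x*y - 18*x - y**2 + 4*y - 9.
  f_y = 2*x**2 - 2*x*y + 4*x + 2.
Scan x_0 ∈ {−4, ..., 4}. For each x_0, f_y(x_0, y) is a polynomial in y; find its integer roots y ∈ {−4, ..., 4}, then test f_x and f at those candidates.
  x = -4: f_y(-4, y) = 8*y + 18; no integer root y with |y| ≤ 4.
  x = -3: f_y(-3, y) = 6*y + 8; no integer root y with |y| ≤ 4.
  x = -2: f_y(-2, y) = 4*y + 2; no integer root y with |y| ≤ 4.
  x = -1: f_y(-1, y) = 2*y; vanishes at y ∈ {0}. (-1, 0): f_x = 0, f = 0 — SINGULAR.
  x = 0: f_y(0, y) = 2; no integer root y with |y| ≤ 4.
  x = 1: f_y(1, y) = 8 - 2*y; vanishes at y ∈ {4}. (1, 4): f_x = -20 ≠ 0.
  x = 2: f_y(2, y) = 18 - 4*y; no integer root y with |y| ≤ 4.
  x = 3: f_y(3, y) = 32 - 6*y; no integer root y with |y| ≤ 4.
  x = 4: f_y(4, y) = 50 - 8*y; no integer root y with |y| ≤ 4.
Only singular point on the grid: (-1, 0).
Classify: substitute x = -1 + u, y = 0 + v and expand: f = -3*u**3 + 2*u**2*v - u*v**2 + v**2.
No constant or linear terms (consistent with a singular point). Quadratic part: v**2. Cubic part: -3*u**3 + 2*u**2*v - u*v**2.
The quadratic part v**2 is a perfect square, so there is a single (double) tangent line v = 0, i.e. y = 0. Restricting the cubic part to that line (v = 0) leaves -3*u**3 ≠ 0, so f is not divisible by v and the branch is v² ≈ 3*u**3 to lowest order — this is a cusp.
Classification: cusp.


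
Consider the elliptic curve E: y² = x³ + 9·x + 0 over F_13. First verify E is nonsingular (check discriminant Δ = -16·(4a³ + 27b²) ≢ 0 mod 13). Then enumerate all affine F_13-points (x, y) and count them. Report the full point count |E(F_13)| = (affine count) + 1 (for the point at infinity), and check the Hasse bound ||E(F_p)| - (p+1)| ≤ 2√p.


Affine points = {(0, 0), (1, 6), (1, 7), (2, 0), (4, 3), (4, 10), (5, 1), (5, 12), (6, 6), (6, 7), (7, 4), (7, 9), (8, 5), (8, 8), (9, 2), (9, 11), (11, 0), (12, 4), (12, 9)}; affine count = 19; |E(F_13)| = 20.

Discriminant check: Δ ∝ 4a³ + 27b² = 4·9³ + 27·0² = 4·729 + 27·0 ≡ 4 (mod 13). Nonzero ⇒ E is nonsingular.
For each x ∈ F_13, compute rhs = x³ + 9·x + 0 mod 13, then count y ∈ F_13 with y² ≡ rhs.
  x = 0: rhs = 0, matching y values: 0 (1 points).
  x = 1: rhs = 10, matching y values: 6, 7 (2 points).
  x = 2: rhs = 0, matching y values: 0 (1 points).
  x = 3: rhs = 2, matching y values: none (0 points).
  x = 4: rhs = 9, matching y values: 3, 10 (2 points).
  x = 5: rhs = 1, matching y values: 1, 12 (2 points).
  x = 6: rhs = 10, matching y values: 6, 7 (2 points).
  x = 7: rhs = 3, matching y values: 4, 9 (2 points).
  x = 8: rhs = 12, matching y values: 5, 8 (2 points).
  x = 9: rhs = 4, matching y values: 2, 11 (2 points).
  x = 10: rhs = 11, matching y values: none (0 points).
  x = 11: rhs = 0, matching y values: 0 (1 points).
  x = 12: rhs = 3, matching y values: 4, 9 (2 points).
Total affine count: 19.
Full point count |E(F_13)| = 19 + 1 = 20.
Hasse bound: |20 − (13+1)| = |6| = 6 ≤ 2√13 ≈ 7.2111 ✓.


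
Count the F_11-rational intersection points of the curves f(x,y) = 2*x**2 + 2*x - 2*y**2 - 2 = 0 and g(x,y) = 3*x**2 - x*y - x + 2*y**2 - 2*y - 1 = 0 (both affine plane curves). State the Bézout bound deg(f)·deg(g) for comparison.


Common zeros: {(1, 1)}; count = 1; Bézout bound = 4.

deg(f) = 2, deg(g) = 2, so Bézout bound = 4.
Scan x ∈ F_11. For each x, list the y ∈ F_11 with f(x, y) ≡ 0 and those with g(x, y) ≡ 0 (mod 11); the common zeros in that column are the intersection.
  x = 0: f ≡ 0 at y ∈ ∅; g ≡ 0 at y ∈ {3, 9}; common: ∅.
  x = 1: f ≡ 0 at y ∈ {1, 10}; g ≡ 0 at y ∈ {1, 6}; common: {1}.
  x = 2: f ≡ 0 at y ∈ {4, 7}; g ≡ 0 at y ∈ ∅; common: ∅.
  x = 3: f ≡ 0 at y ∈ {0}; g ≡ 0 at y ∈ ∅; common: ∅.
  x = 4: f ≡ 0 at y ∈ ∅; g ≡ 0 at y ∈ {7}; common: ∅.
  x = 5: f ≡ 0 at y ∈ ∅; g ≡ 0 at y ∈ {3, 6}; common: ∅.
  x = 6: f ≡ 0 at y ∈ ∅; g ≡ 0 at y ∈ {7, 8}; common: ∅.
  x = 7: f ≡ 0 at y ∈ {0}; g ≡ 0 at y ∈ {1, 9}; common: ∅.
  x = 8: f ≡ 0 at y ∈ {4, 7}; g ≡ 0 at y ∈ {8}; common: ∅.
  x = 9: f ≡ 0 at y ∈ {1, 10}; g ≡ 0 at y ∈ ∅; common: ∅.
  x = 10: f ≡ 0 at y ∈ ∅; g ≡ 0 at y ∈ ∅; common: ∅.
Collecting: common zeros = {(1, 1)}, so the count is 1.
Comparison with the Bézout bound: 1 ≤ 4 = deg(f)·deg(g), as expected for curves with no common component (the affine F_11-count falls short of the bound because intersections may lie at infinity, over extension fields, or carry multiplicity).


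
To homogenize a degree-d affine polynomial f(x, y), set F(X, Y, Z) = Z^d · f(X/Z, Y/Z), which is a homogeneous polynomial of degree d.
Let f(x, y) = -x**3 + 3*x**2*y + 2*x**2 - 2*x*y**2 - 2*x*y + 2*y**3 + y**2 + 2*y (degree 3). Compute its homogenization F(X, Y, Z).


F(X, Y, Z) = -X**3 + 3*X**2*Y + 2*X**2*Z - 2*X*Y**2 - 2*X*Y*Z + 2*Y**3 + Y**2*Z + 2*Y*Z**2

deg(f) = 3.
Substitute x = X/Z, y = Y/Z into f, then multiply by Z^3.
  monomial -1·x^3·y^0 ↦ -1·X^3·Y^0·Z^0.
  monomial 3·x^2·y^1 ↦ 3·X^2·Y^1·Z^0.
  monomial 2·x^2·y^0 ↦ 2·X^2·Y^0·Z^1.
  monomial -2·x^1·y^2 ↦ -2·X^1·Y^2·Z^0.
  monomial -2·x^1·y^1 ↦ -2·X^1·Y^1·Z^1.
  monomial 2·x^0·y^3 ↦ 2·X^0·Y^3·Z^0.
  monomial 1·x^0·y^2 ↦ 1·X^0·Y^2·Z^1.
  monomial 2·x^0·y^1 ↦ 2·X^0·Y^1·Z^2.
Collecting: F(X, Y, Z) = -X**3 + 3*X**2*Y + 2*X**2*Z - 2*X*Y**2 - 2*X*Y*Z + 2*Y**3 + Y**2*Z + 2*Y*Z**2.


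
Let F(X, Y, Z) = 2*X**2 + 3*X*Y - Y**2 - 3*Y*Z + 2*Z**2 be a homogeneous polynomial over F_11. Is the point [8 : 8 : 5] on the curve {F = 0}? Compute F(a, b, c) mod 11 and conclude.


F(8,8,5) ≡ 10 (mod 11); P is NOT on the curve.

Evaluate F(8, 8, 5) term-by-term (mod 11).
  2*X**2 ↦ 2·64·1·1 = 128
  3*X*Y ↦ 3·8·8·1 = 192
  -Y**2 ↦ -1·1·64·1 = -64
  -3*Y*Z ↦ -3·1·8·5 = -120
  2*Z**2 ↦ 2·1·1·25 = 50
Sum: F(8, 8, 5) = (128) + (192) + (-64) + (-120) + (50) = 186.
Reducing mod 11: 186 ≡ 10 (mod 11).
Since F(a, b, c) ≡ 10 ≠ 0 (mod 11), P does NOT lie on the curve.


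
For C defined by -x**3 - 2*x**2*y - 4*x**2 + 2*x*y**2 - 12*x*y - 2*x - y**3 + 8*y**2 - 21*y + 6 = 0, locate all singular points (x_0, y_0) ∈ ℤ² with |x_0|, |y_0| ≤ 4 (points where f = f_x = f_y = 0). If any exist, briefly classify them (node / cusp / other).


Singular points: {(-2, 1)}; classification: cusp.

Compute partial derivatives:
  f_x = -3*x**2 - 4*x*y - 8*x + 2*y**2 - 12*y - 2.
  f_y = -2*x**2 + 4*x*y - 12*x - 3*y**2 + 16*y - 21.
Scan x_0 ∈ {−4, ..., 4}. For each x_0, f_y(x_0, y) is a polynomial in y; find its integer roots y ∈ {−4, ..., 4}, then test f_x and f at those candidates.
  x = -4: f_y(-4, y) = -3*y**2 - 5; no integer root y with |y| ≤ 4.
  x = -3: f_y(-3, y) = -3*y**2 + 4*y - 3; no integer root y with |y| ≤ 4.
  x = -2: f_y(-2, y) = -3*y**2 + 8*y - 5; vanishes at y ∈ {1}. (-2, 1): f_x = 0, f = 0 — SINGULAR.
  x = -1: f_y(-1, y) = -3*y**2 + 12*y - 11; no integer root y with |y| ≤ 4.
  x = 0: f_y(0, y) = -3*y**2 + 16*y - 21; vanishes at y ∈ {3}. (0, 3): f_x = -20 ≠ 0.
  x = 1: f_y(1, y) = -3*y**2 + 20*y - 35; no integer root y with |y| ≤ 4.
  x = 2: f_y(2, y) = -3*y**2 + 24*y - 53; no integer root y with |y| ≤ 4.
  x = 3: f_y(3, y) = -3*y**2 + 28*y - 75; no integer root y with |y| ≤ 4.
  x = 4: f_y(4, y) = -3*y**2 + 32*y - 101; no integer root y with |y| ≤ 4.
Only singular point on the grid: (-2, 1).
Classify: substitute x = -2 + u, y = 1 + v and expand: f = -u**3 - 2*u**2*v + 2*u*v**2 - v**3 + v**2.
No constant or linear terms (consistent with a singular point). Quadratic part: v**2. Cubic part: -u**3 - 2*u**2*v + 2*u*v**2 - v**3.
The quadratic part v**2 is a perfect square, so there is a single (double) tangent line v = 0, i.e. y = 1. Restricting the cubic part to that line (v = 0) leaves -u**3 ≠ 0, so f is not divisible by v and the branch is v² ≈ u**3 to lowest order — this is a cusp.
Classification: cusp.


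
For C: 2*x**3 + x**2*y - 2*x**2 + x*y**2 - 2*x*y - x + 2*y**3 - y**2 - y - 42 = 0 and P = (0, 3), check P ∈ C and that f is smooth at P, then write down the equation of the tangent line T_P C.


Tangent line at P: 2*x + 47*y - 141 = 0.

Step 1: f(0, 3) = 0, so P lies on C.
Step 2: partial derivatives
  f_x(x, y) = 6*x**2 + 2*x*y - 4*x + y**2 - 2*y - 1, f_y(x, y) = x**2 + 2*x*y - 2*x + 6*y**2 - 2*y - 1.
  f_x(P) = 2, f_y(P) = 47 (gradient nonzero, so P is smooth).
Step 3: tangent line at P: 2·(x − 0) + 47·(y − 3) = 0.
Expanding: 2*x + 47*y - 141 = 0.


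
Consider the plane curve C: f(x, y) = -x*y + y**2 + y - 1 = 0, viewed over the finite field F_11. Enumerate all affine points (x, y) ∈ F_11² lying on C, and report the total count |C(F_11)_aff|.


Affine F_11-points: {(0, 3), (0, 7), (1, 1), (1, 10), (2, 4), (2, 8), (5, 6), (5, 9), (8, 2), (8, 5)}; count = 10.

For each of the 121 pairs (x, y) ∈ F_11², evaluate f(x, y) mod 11. Record the zeros.
  x = 0: [0↦10, 1↦1, 2↦5, 3↦0, 4↦8, 5↦7, 6↦8, 7↦0, 8↦5, 9↦1, 10↦10]  zeros at y ∈ {3, 7}
  x = 1: [0↦10, 1↦0, 2↦3, 3↦8, 4↦4, 5↦2, 6↦2, 7↦4, 8↦8, 9↦3, 10↦0]  zeros at y ∈ {1, 10}
  x = 2: [0↦10, 1↦10, 2↦1, 3↦5, 4↦0, 5↦8, 6↦7, 7↦8, 8↦0, 9↦5, 10↦1]  zeros at y ∈ {4, 8}
  x = 3: [0↦10, 1↦9, 2↦10, 3↦2, 4↦7, 5↦3, 6↦1, 7↦1, 8↦3, 9↦7, 10↦2]  zeros at y ∈ ∅
  x = 4: [0↦10, 1↦8, 2↦8, 3↦10, 4↦3, 5↦9, 6↦6, 7↦5, 8↦6, 9↦9, 10↦3]  zeros at y ∈ ∅
  x = 5: [0↦10, 1↦7, 2↦6, 3↦7, 4↦10, 5↦4, 6↦0, 7↦9, 8↦9, 9↦0, 10↦4]  zeros at y ∈ {6, 9}
  x = 6: [0↦10, 1↦6, 2↦4, 3↦4, 4↦6, 5↦10, 6↦5, 7↦2, 8↦1, 9↦2, 10↦5]  zeros at y ∈ ∅
  x = 7: [0↦10, 1↦5, 2↦2, 3↦1, 4↦2, 5↦5, 6↦10, 7↦6, 8↦4, 9↦4, 10↦6]  zeros at y ∈ ∅
  x = 8: [0↦10, 1↦4, 2↦0, 3↦9, 4↦9, 5↦0, 6↦4, 7↦10, 8↦7, 9↦6, 10↦7]  zeros at y ∈ {2, 5}
  x = 9: [0↦10, 1↦3, 2↦9, 3↦6, 4↦5, 5↦6, 6↦9, 7↦3, 8↦10, 9↦8, 10↦8]  zeros at y ∈ ∅
  x = 10: [0↦10, 1↦2, 2↦7, 3↦3, 4↦1, 5↦1, 6↦3, 7↦7, 8↦2, 9↦10, 10↦9]  zeros at y ∈ ∅
Collecting zeros: affine points = {(0, 3), (0, 7), (1, 1), (1, 10), (2, 4), (2, 8), (5, 6), (5, 9), (8, 2), (8, 5)}.
Total count |C(F_11)_aff| = 10.


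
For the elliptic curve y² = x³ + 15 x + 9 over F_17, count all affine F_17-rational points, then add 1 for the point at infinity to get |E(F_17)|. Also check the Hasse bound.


Affine points = {(0, 3), (0, 14), (1, 5), (1, 12), (2, 8), (2, 9), (3, 8), (3, 9), (6, 3), (6, 14), (7, 7), (7, 10), (11, 3), (11, 14), (12, 8), (12, 9), (13, 2), (13, 15)}; affine count = 18; |E(F_17)| = 19.

Discriminant check: Δ ∝ 4a³ + 27b² = 4·15³ + 27·9² = 4·3375 + 27·81 ≡ 13 (mod 17). Nonzero ⇒ E is nonsingular.
For each x ∈ F_17, compute rhs = x³ + 15·x + 9 mod 17, then count y ∈ F_17 with y² ≡ rhs.
  x = 0: rhs = 9, matching y values: 3, 14 (2 points).
  x = 1: rhs = 8, matching y values: 5, 12 (2 points).
  x = 2: rhs = 13, matching y values: 8, 9 (2 points).
  x = 3: rhs = 13, matching y values: 8, 9 (2 points).
  x = 4: rhs = 14, matching y values: none (0 points).
  x = 5: rhs = 5, matching y values: none (0 points).
  x = 6: rhs = 9, matching y values: 3, 14 (2 points).
  x = 7: rhs = 15, matching y values: 7, 10 (2 points).
  x = 8: rhs = 12, matching y values: none (0 points).
  x = 9: rhs = 6, matching y values: none (0 points).
  x = 10: rhs = 3, matching y values: none (0 points).
  x = 11: rhs = 9, matching y values: 3, 14 (2 points).
  x = 12: rhs = 13, matching y values: 8, 9 (2 points).
  x = 13: rhs = 4, matching y values: 2, 15 (2 points).
  x = 14: rhs = 5, matching y values: none (0 points).
  x = 15: rhs = 5, matching y values: none (0 points).
  x = 16: rhs = 10, matching y values: none (0 points).
Total affine count: 18.
Full point count |E(F_17)| = 18 + 1 = 19.
Hasse bound: |19 − (17+1)| = |1| = 1 ≤ 2√17 ≈ 8.2462 ✓.


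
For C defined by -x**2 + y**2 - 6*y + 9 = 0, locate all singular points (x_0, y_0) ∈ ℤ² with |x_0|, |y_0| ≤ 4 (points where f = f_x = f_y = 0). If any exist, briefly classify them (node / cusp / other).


Singular points: {(0, 3)}; classification: node.

Compute partial derivatives:
  f_x = -2*x.
  f_y = 2*y - 6.
Scan x_0 ∈ {−4, ..., 4}. For each x_0, f_y(x_0, y) is a polynomial in y; find its integer roots y ∈ {−4, ..., 4}, then test f_x and f at those candidates.
  x = -4: f_y(-4, y) = 2*y - 6; vanishes at y ∈ {3}. (-4, 3): f_x = 8 ≠ 0.
  x = -3: f_y(-3, y) = 2*y - 6; vanishes at y ∈ {3}. (-3, 3): f_x = 6 ≠ 0.
  x = -2: f_y(-2, y) = 2*y - 6; vanishes at y ∈ {3}. (-2, 3): f_x = 4 ≠ 0.
  x = -1: f_y(-1, y) = 2*y - 6; vanishes at y ∈ {3}. (-1, 3): f_x = 2 ≠ 0.
  x = 0: f_y(0, y) = 2*y - 6; vanishes at y ∈ {3}. (0, 3): f_x = 0, f = 0 — SINGULAR.
  x = 1: f_y(1, y) = 2*y - 6; vanishes at y ∈ {3}. (1, 3): f_x = -2 ≠ 0.
  x = 2: f_y(2, y) = 2*y - 6; vanishes at y ∈ {3}. (2, 3): f_x = -4 ≠ 0.
  x = 3: f_y(3, y) = 2*y - 6; vanishes at y ∈ {3}. (3, 3): f_x = -6 ≠ 0.
  x = 4: f_y(4, y) = 2*y - 6; vanishes at y ∈ {3}. (4, 3): f_x = -8 ≠ 0.
Only singular point on the grid: (0, 3).
Classify: substitute x = 0 + u, y = 3 + v and expand: f = -u**2 + v**2.
No constant or linear terms (consistent with a singular point). Quadratic part: -u**2 + v**2. Cubic part: 0.
The quadratic part v**2 - u**2 = (v − u)(v + u) splits into two distinct linear factors, so there are two distinct tangent lines y − 3 = ±(x − 0) — this is a node (ordinary double point).
Classification: node.
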